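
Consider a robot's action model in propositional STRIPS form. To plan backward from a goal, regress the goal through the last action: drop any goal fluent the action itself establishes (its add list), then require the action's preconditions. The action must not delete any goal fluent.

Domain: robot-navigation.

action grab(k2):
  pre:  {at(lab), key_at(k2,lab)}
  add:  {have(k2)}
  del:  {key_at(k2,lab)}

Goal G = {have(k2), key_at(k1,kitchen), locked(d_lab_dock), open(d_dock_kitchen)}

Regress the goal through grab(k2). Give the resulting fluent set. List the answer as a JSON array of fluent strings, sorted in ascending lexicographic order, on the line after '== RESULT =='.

Compute (G \ add) ∪ pre:
  G ∩ del = {}  (empty — regression defined)
  G \ add = {have(k2), key_at(k1,kitchen), locked(d_lab_dock), open(d_dock_kitchen)} \ {have(k2)} = {key_at(k1,kitchen), locked(d_lab_dock), open(d_dock_kitchen)}
  ∪ pre   = {key_at(k1,kitchen), locked(d_lab_dock), open(d_dock_kitchen)} ∪ {at(lab), key_at(k2,lab)}
          = {at(lab), key_at(k1,kitchen), key_at(k2,lab), locked(d_lab_dock), open(d_dock_kitchen)}

== RESULT ==
["at(lab)", "key_at(k1,kitchen)", "key_at(k2,lab)", "locked(d_lab_dock)", "open(d_dock_kitchen)"]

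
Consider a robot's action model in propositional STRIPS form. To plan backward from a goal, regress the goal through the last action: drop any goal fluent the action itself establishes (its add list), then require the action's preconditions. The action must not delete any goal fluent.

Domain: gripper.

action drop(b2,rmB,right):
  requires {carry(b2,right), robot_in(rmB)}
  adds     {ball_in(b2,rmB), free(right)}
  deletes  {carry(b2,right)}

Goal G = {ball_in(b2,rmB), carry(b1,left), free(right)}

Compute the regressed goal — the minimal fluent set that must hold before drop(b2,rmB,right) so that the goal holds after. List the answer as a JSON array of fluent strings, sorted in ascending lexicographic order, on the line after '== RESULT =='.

Compute (G \ add) ∪ pre:
  G ∩ del = {}  (empty — regression defined)
  G \ add = {ball_in(b2,rmB), carry(b1,left), free(right)} \ {ball_in(b2,rmB), free(right)} = {carry(b1,left)}
  ∪ pre   = {carry(b1,left)} ∪ {carry(b2,right), robot_in(rmB)}
          = {carry(b1,left), carry(b2,right), robot_in(rmB)}

== RESULT ==
["carry(b1,left)", "carry(b2,right)", "robot_in(rmB)"]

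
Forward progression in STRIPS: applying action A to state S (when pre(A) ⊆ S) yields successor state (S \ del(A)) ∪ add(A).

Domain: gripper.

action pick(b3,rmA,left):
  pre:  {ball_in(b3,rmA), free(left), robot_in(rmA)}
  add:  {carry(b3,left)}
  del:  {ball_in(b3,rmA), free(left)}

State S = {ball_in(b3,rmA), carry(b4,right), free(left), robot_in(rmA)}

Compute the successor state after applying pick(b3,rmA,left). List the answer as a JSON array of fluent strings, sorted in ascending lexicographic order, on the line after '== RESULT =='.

Progress:
  pre ⊆ S: {ball_in(b3,rmA), free(left), robot_in(rmA)} ⊆ S  — applicable
  S \ del = {carry(b4,right), robot_in(rmA)}
  ∪ add   = {carry(b3,left), carry(b4,right), robot_in(rmA)}

== RESULT ==
["carry(b3,left)", "carry(b4,right)", "robot_in(rmA)"]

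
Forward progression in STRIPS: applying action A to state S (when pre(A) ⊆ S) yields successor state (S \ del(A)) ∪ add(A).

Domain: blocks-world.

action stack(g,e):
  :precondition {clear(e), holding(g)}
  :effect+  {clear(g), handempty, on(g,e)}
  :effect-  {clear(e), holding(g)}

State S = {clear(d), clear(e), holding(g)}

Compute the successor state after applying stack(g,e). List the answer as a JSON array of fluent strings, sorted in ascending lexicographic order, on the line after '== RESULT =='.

Compute (S \ del) ∪ add:
  pre ⊆ S: {clear(e), holding(g)} ⊆ S  — applicable
  S \ del = {clear(d)}
  ∪ add   = {clear(d), clear(g), handempty, on(g,e)}

== RESULT ==
["clear(d)", "clear(g)", "handempty", "on(g,e)"]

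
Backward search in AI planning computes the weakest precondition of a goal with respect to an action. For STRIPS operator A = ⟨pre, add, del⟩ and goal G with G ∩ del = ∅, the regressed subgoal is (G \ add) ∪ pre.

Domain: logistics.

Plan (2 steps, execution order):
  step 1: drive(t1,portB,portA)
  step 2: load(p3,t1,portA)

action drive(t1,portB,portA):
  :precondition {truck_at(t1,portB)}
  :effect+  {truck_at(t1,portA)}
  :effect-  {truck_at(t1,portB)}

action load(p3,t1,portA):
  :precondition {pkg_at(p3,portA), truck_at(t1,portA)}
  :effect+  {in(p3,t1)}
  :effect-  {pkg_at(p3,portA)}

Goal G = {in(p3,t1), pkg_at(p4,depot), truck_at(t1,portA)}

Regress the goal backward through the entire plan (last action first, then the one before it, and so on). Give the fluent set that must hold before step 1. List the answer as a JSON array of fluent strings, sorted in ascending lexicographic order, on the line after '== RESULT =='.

Work backward from the goal:
  through step 2 (load(p3,t1,portA)): drop {in(p3,t1)}, keep {pkg_at(p4,depot), truck_at(t1,portA)}, require {pkg_at(p3,portA), truck_at(t1,portA)}
    → {pkg_at(p3,portA), pkg_at(p4,depot), truck_at(t1,portA)}
  through step 1 (drive(t1,portB,portA)): drop {truck_at(t1,portA)}, keep {pkg_at(p3,portA), pkg_at(p4,depot)}, require {truck_at(t1,portB)}
    → {pkg_at(p3,portA), pkg_at(p4,depot), truck_at(t1,portB)}

== RESULT ==
["pkg_at(p3,portA)", "pkg_at(p4,depot)", "truck_at(t1,portB)"]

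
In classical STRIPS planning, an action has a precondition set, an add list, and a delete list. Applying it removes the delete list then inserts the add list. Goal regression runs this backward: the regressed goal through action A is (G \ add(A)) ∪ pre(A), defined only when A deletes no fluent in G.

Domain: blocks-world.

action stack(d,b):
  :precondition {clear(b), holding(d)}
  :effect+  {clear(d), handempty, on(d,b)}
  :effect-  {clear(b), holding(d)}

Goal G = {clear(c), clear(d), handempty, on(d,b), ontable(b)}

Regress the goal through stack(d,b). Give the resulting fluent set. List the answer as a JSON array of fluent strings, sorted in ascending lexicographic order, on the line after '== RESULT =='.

Regress:
  G ∩ del = {}  (empty — regression defined)
  G \ add = {clear(c), clear(d), handempty, on(d,b), ontable(b)} \ {clear(d), handempty, on(d,b)} = {clear(c), ontable(b)}
  ∪ pre   = {clear(c), ontable(b)} ∪ {clear(b), holding(d)}
          = {clear(b), clear(c), holding(d), ontable(b)}

== RESULT ==
["clear(b)", "clear(c)", "holding(d)", "ontable(b)"]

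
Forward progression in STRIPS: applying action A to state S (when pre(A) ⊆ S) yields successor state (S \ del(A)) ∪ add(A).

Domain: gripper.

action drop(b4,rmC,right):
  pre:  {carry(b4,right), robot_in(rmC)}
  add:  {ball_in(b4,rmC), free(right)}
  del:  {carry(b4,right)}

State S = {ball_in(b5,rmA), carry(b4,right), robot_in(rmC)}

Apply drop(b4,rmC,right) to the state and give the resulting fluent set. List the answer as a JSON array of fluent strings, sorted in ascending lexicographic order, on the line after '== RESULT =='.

Compute (S \ del) ∪ add:
  pre ⊆ S: {carry(b4,right), robot_in(rmC)} ⊆ S  — applicable
  S \ del = {ball_in(b5,rmA), robot_in(rmC)}
  ∪ add   = {ball_in(b4,rmC), ball_in(b5,rmA), free(right), robot_in(rmC)}

== RESULT ==
["ball_in(b4,rmC)", "ball_in(b5,rmA)", "free(right)", "robot_in(rmC)"]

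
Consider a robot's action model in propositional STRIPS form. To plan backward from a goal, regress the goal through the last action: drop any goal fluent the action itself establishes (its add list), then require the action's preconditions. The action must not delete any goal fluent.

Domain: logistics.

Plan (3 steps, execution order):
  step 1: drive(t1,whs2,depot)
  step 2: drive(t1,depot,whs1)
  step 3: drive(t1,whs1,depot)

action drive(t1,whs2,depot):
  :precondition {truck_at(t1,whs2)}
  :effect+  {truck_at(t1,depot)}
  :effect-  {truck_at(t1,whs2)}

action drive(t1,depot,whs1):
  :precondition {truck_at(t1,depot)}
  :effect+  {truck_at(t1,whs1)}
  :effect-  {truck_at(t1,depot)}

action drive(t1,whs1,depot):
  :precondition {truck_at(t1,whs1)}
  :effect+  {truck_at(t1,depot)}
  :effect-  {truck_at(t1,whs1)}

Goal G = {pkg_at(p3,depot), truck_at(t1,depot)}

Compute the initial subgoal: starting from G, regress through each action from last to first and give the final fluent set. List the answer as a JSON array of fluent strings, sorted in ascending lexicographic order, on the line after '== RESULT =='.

Regress step by step:
  through step 3 (drive(t1,whs1,depot)): drop {truck_at(t1,depot)}, keep {pkg_at(p3,depot)}, require {truck_at(t1,whs1)}
    → {pkg_at(p3,depot), truck_at(t1,whs1)}
  through step 2 (drive(t1,depot,whs1)): drop {truck_at(t1,whs1)}, keep {pkg_at(p3,depot)}, require {truck_at(t1,depot)}
    → {pkg_at(p3,depot), truck_at(t1,depot)}
  through step 1 (drive(t1,whs2,depot)): drop {truck_at(t1,depot)}, keep {pkg_at(p3,depot)}, require {truck_at(t1,whs2)}
    → {pkg_at(p3,depot), truck_at(t1,whs2)}

== RESULT ==
["pkg_at(p3,depot)", "truck_at(t1,whs2)"]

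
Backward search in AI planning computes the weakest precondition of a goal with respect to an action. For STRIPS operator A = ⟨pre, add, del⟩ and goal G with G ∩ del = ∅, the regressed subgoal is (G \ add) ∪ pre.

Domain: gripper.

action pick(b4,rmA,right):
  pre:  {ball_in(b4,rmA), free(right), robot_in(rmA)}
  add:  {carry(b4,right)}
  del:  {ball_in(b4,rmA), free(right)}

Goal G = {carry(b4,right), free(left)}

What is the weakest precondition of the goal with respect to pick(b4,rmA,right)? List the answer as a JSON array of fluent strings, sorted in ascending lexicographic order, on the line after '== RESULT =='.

Compute (G \ add) ∪ pre:
  G ∩ del = {}  (empty — regression defined)
  G \ add = {carry(b4,right), free(left)} \ {carry(b4,right)} = {free(left)}
  ∪ pre   = {free(left)} ∪ {ball_in(b4,rmA), free(right), robot_in(rmA)}
          = {ball_in(b4,rmA), free(left), free(right), robot_in(rmA)}

== RESULT ==
["ball_in(b4,rmA)", "free(left)", "free(right)", "robot_in(rmA)"]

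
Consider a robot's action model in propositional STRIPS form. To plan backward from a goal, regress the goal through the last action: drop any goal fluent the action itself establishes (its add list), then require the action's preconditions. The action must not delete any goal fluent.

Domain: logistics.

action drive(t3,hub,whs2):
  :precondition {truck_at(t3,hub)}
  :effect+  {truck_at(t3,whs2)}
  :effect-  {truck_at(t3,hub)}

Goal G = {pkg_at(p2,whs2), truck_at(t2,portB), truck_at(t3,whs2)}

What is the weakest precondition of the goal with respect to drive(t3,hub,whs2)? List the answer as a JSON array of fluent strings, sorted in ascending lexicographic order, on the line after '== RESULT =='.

Compute (G \ add) ∪ pre:
  G ∩ del = {}  (empty — regression defined)
  G \ add = {pkg_at(p2,whs2), truck_at(t2,portB), truck_at(t3,whs2)} \ {truck_at(t3,whs2)} = {pkg_at(p2,whs2), truck_at(t2,portB)}
  ∪ pre   = {pkg_at(p2,whs2), truck_at(t2,portB)} ∪ {truck_at(t3,hub)}
          = {pkg_at(p2,whs2), truck_at(t2,portB), truck_at(t3,hub)}

== RESULT ==
["pkg_at(p2,whs2)", "truck_at(t2,portB)", "truck_at(t3,hub)"]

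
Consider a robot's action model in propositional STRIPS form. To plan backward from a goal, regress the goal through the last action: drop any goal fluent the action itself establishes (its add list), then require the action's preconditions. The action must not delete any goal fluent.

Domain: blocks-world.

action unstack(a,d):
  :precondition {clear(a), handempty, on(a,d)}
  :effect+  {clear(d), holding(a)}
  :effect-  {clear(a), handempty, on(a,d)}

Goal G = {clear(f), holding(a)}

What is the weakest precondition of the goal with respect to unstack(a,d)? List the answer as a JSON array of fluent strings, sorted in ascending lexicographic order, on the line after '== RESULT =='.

Compute (G \ add) ∪ pre:
  G ∩ del = {}  (empty — regression defined)
  G \ add = {clear(f), holding(a)} \ {clear(d), holding(a)} = {clear(f)}
  ∪ pre   = {clear(f)} ∪ {clear(a), handempty, on(a,d)}
          = {clear(a), clear(f), handempty, on(a,d)}

== RESULT ==
["clear(a)", "clear(f)", "handempty", "on(a,d)"]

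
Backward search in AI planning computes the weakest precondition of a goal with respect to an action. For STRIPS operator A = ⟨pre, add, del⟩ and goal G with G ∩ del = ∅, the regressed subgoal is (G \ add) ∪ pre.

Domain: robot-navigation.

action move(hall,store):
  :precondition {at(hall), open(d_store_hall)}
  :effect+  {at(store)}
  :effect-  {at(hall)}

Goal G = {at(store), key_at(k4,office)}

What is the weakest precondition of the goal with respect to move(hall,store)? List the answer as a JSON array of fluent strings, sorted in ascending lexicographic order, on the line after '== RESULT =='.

Regress:
  G ∩ del = {}  (empty — regression defined)
  G \ add = {at(store), key_at(k4,office)} \ {at(store)} = {key_at(k4,office)}
  ∪ pre   = {key_at(k4,office)} ∪ {at(hall), open(d_store_hall)}
          = {at(hall), key_at(k4,office), open(d_store_hall)}

== RESULT ==
["at(hall)", "key_at(k4,office)", "open(d_store_hall)"]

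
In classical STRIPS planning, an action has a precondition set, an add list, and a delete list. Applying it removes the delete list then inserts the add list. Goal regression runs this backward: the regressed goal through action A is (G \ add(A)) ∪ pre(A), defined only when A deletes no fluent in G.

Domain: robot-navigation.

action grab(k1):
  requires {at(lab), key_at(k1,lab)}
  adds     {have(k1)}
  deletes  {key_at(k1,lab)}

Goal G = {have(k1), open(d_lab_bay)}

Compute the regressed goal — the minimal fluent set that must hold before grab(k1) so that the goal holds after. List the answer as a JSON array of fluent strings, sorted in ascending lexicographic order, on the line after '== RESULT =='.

Compute (G \ add) ∪ pre:
  G ∩ del = {}  (empty — regression defined)
  G \ add = {have(k1), open(d_lab_bay)} \ {have(k1)} = {open(d_lab_bay)}
  ∪ pre   = {open(d_lab_bay)} ∪ {at(lab), key_at(k1,lab)}
          = {at(lab), key_at(k1,lab), open(d_lab_bay)}

== RESULT ==
["at(lab)", "key_at(k1,lab)", "open(d_lab_bay)"]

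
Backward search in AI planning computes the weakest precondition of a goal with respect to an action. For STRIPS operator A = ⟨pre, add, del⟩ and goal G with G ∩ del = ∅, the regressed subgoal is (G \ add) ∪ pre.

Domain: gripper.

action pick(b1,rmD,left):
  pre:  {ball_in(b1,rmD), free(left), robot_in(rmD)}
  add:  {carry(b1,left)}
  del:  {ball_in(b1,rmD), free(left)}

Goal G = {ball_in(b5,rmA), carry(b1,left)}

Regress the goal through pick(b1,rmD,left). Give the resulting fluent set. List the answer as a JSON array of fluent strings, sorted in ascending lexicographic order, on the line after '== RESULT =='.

Regress:
  G ∩ del = {}  (empty — regression defined)
  G \ add = {ball_in(b5,rmA), carry(b1,left)} \ {carry(b1,left)} = {ball_in(b5,rmA)}
  ∪ pre   = {ball_in(b5,rmA)} ∪ {ball_in(b1,rmD), free(left), robot_in(rmD)}
          = {ball_in(b1,rmD), ball_in(b5,rmA), free(left), robot_in(rmD)}

== RESULT ==
["ball_in(b1,rmD)", "ball_in(b5,rmA)", "free(left)", "robot_in(rmD)"]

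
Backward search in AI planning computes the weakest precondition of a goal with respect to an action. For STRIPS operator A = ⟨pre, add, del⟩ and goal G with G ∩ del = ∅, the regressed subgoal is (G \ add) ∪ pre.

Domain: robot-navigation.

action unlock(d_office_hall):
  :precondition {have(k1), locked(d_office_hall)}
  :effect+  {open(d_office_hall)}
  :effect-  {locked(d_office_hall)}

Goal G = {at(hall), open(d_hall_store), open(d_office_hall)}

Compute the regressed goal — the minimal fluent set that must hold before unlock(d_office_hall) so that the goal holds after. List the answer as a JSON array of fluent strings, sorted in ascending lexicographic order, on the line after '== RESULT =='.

Compute (G \ add) ∪ pre:
  G ∩ del = {}  (empty — regression defined)
  G \ add = {at(hall), open(d_hall_store), open(d_office_hall)} \ {open(d_office_hall)} = {at(hall), open(d_hall_store)}
  ∪ pre   = {at(hall), open(d_hall_store)} ∪ {have(k1), locked(d_office_hall)}
          = {at(hall), have(k1), locked(d_office_hall), open(d_hall_store)}

== RESULT ==
["at(hall)", "have(k1)", "locked(d_office_hall)", "open(d_hall_store)"]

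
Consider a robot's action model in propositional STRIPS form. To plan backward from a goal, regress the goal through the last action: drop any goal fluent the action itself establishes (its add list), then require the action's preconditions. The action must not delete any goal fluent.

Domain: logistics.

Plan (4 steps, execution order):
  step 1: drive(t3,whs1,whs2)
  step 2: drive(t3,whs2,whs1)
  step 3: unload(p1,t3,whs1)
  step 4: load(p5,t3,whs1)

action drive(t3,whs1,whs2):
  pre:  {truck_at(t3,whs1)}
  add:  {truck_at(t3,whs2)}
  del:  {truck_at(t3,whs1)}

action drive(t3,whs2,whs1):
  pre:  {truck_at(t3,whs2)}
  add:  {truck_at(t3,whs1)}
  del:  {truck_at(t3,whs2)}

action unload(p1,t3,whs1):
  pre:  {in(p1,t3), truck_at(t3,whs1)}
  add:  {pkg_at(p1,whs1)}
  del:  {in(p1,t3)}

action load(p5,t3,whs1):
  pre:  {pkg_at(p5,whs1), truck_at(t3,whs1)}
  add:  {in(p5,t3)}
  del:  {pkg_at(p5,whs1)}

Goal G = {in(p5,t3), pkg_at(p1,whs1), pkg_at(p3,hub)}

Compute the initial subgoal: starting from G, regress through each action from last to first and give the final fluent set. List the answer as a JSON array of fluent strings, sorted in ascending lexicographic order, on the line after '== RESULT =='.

Work backward from the goal:
  through step 4 (load(p5,t3,whs1)): drop {in(p5,t3)}, keep {pkg_at(p1,whs1), pkg_at(p3,hub)}, require {pkg_at(p5,whs1), truck_at(t3,whs1)}
    → {pkg_at(p1,whs1), pkg_at(p3,hub), pkg_at(p5,whs1), truck_at(t3,whs1)}
  through step 3 (unload(p1,t3,whs1)): drop {pkg_at(p1,whs1)}, keep {pkg_at(p3,hub), pkg_at(p5,whs1), truck_at(t3,whs1)}, require {in(p1,t3), truck_at(t3,whs1)}
    → {in(p1,t3), pkg_at(p3,hub), pkg_at(p5,whs1), truck_at(t3,whs1)}
  through step 2 (drive(t3,whs2,whs1)): drop {truck_at(t3,whs1)}, keep {in(p1,t3), pkg_at(p3,hub), pkg_at(p5,whs1)}, require {truck_at(t3,whs2)}
    → {in(p1,t3), pkg_at(p3,hub), pkg_at(p5,whs1), truck_at(t3,whs2)}
  through step 1 (drive(t3,whs1,whs2)): drop {truck_at(t3,whs2)}, keep {in(p1,t3), pkg_at(p3,hub), pkg_at(p5,whs1)}, require {truck_at(t3,whs1)}
    → {in(p1,t3), pkg_at(p3,hub), pkg_at(p5,whs1), truck_at(t3,whs1)}

== RESULT ==
["in(p1,t3)", "pkg_at(p3,hub)", "pkg_at(p5,whs1)", "truck_at(t3,whs1)"]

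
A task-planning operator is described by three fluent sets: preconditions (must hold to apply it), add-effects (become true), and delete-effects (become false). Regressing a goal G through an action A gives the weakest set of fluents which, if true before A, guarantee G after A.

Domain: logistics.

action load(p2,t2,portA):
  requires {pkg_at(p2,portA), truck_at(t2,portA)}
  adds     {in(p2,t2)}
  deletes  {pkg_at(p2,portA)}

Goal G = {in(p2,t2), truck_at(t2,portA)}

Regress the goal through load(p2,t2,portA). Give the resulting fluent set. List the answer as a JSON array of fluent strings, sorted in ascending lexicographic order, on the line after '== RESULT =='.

Regress:
  G ∩ del = {}  (empty — regression defined)
  G \ add = {in(p2,t2), truck_at(t2,portA)} \ {in(p2,t2)} = {truck_at(t2,portA)}
  ∪ pre   = {truck_at(t2,portA)} ∪ {pkg_at(p2,portA), truck_at(t2,portA)}
          = {pkg_at(p2,portA), truck_at(t2,portA)}

== RESULT ==
["pkg_at(p2,portA)", "truck_at(t2,portA)"]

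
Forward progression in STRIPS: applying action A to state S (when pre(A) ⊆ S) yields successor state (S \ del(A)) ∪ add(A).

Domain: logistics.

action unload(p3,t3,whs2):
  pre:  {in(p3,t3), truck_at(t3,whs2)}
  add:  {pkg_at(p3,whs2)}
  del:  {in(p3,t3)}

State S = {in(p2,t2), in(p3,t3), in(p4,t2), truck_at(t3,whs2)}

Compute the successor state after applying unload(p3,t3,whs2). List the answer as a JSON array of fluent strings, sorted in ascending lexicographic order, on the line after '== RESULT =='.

Compute (S \ del) ∪ add:
  pre ⊆ S: {in(p3,t3), truck_at(t3,whs2)} ⊆ S  — applicable
  S \ del = {in(p2,t2), in(p4,t2), truck_at(t3,whs2)}
  ∪ add   = {in(p2,t2), in(p4,t2), pkg_at(p3,whs2), truck_at(t3,whs2)}

== RESULT ==
["in(p2,t2)", "in(p4,t2)", "pkg_at(p3,whs2)", "truck_at(t3,whs2)"]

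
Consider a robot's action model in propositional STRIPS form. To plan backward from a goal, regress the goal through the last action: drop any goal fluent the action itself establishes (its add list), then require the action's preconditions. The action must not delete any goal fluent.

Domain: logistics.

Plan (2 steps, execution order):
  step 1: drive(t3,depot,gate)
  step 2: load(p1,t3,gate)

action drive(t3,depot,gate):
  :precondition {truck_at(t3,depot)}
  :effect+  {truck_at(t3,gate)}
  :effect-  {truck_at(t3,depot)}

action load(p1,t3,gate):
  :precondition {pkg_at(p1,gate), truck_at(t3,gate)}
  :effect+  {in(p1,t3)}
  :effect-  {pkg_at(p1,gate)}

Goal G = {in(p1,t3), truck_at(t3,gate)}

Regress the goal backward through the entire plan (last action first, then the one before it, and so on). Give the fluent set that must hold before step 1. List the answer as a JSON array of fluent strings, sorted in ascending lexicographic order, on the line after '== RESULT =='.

Regress step by step:
  through step 2 (load(p1,t3,gate)): drop {in(p1,t3)}, keep {truck_at(t3,gate)}, require {pkg_at(p1,gate), truck_at(t3,gate)}
    → {pkg_at(p1,gate), truck_at(t3,gate)}
  through step 1 (drive(t3,depot,gate)): drop {truck_at(t3,gate)}, keep {pkg_at(p1,gate)}, require {truck_at(t3,depot)}
    → {pkg_at(p1,gate), truck_at(t3,depot)}

== RESULT ==
["pkg_at(p1,gate)", "truck_at(t3,depot)"]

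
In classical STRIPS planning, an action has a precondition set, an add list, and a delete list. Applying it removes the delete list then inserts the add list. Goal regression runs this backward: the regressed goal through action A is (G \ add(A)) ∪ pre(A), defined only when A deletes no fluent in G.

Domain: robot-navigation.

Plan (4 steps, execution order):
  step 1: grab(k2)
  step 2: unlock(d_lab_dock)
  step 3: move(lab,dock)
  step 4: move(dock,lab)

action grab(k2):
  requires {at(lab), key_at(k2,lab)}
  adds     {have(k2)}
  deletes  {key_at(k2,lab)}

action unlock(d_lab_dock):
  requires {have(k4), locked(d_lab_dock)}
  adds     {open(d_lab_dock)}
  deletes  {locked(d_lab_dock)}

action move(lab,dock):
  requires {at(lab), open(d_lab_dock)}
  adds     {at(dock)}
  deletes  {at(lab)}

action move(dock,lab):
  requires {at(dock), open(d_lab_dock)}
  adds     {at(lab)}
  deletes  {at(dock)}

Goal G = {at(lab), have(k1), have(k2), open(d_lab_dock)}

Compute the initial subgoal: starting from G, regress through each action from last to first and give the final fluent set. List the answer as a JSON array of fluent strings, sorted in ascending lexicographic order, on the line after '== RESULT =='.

Regress step by step:
  through step 4 (move(dock,lab)): drop {at(lab)}, keep {have(k1), have(k2), open(d_lab_dock)}, require {at(dock), open(d_lab_dock)}
    → {at(dock), have(k1), have(k2), open(d_lab_dock)}
  through step 3 (move(lab,dock)): drop {at(dock)}, keep {have(k1), have(k2), open(d_lab_dock)}, require {at(lab), open(d_lab_dock)}
    → {at(lab), have(k1), have(k2), open(d_lab_dock)}
  through step 2 (unlock(d_lab_dock)): drop {open(d_lab_dock)}, keep {at(lab), have(k1), have(k2)}, require {have(k4), locked(d_lab_dock)}
    → {at(lab), have(k1), have(k2), have(k4), locked(d_lab_dock)}
  through step 1 (grab(k2)): drop {have(k2)}, keep {at(lab), have(k1), have(k4), locked(d_lab_dock)}, require {at(lab), key_at(k2,lab)}
    → {at(lab), have(k1), have(k4), key_at(k2,lab), locked(d_lab_dock)}

== RESULT ==
["at(lab)", "have(k1)", "have(k4)", "key_at(k2,lab)", "locked(d_lab_dock)"]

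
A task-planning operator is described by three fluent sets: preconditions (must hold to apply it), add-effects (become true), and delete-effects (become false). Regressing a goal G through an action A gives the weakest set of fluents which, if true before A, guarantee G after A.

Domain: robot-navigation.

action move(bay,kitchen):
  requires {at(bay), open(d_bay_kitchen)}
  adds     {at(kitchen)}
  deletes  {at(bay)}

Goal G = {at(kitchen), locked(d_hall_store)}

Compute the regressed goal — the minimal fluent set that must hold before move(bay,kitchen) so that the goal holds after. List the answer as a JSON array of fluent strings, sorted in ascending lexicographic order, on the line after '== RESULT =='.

Regress:
  G ∩ del = {}  (empty — regression defined)
  G \ add = {at(kitchen), locked(d_hall_store)} \ {at(kitchen)} = {locked(d_hall_store)}
  ∪ pre   = {locked(d_hall_store)} ∪ {at(bay), open(d_bay_kitchen)}
          = {at(bay), locked(d_hall_store), open(d_bay_kitchen)}

== RESULT ==
["at(bay)", "locked(d_hall_store)", "open(d_bay_kitchen)"]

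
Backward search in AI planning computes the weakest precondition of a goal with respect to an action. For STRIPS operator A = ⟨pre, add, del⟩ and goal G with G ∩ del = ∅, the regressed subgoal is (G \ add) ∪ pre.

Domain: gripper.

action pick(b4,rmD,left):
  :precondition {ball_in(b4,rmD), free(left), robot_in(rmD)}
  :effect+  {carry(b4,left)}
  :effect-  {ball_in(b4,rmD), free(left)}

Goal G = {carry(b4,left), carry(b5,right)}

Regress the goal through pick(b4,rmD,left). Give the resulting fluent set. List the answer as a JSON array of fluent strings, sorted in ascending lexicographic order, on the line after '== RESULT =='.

Regress:
  G ∩ del = {}  (empty — regression defined)
  G \ add = {carry(b4,left), carry(b5,right)} \ {carry(b4,left)} = {carry(b5,right)}
  ∪ pre   = {carry(b5,right)} ∪ {ball_in(b4,rmD), free(left), robot_in(rmD)}
          = {ball_in(b4,rmD), carry(b5,right), free(left), robot_in(rmD)}

== RESULT ==
["ball_in(b4,rmD)", "carry(b5,right)", "free(left)", "robot_in(rmD)"]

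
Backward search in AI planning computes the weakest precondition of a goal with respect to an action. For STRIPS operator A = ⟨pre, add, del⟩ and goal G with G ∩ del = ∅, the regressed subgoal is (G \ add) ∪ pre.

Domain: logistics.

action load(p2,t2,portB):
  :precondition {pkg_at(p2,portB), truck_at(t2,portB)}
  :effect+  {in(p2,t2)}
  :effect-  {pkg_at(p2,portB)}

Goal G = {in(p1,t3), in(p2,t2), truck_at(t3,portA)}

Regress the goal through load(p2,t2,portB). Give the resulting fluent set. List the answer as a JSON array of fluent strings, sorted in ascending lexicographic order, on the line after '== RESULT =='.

Compute (G \ add) ∪ pre:
  G ∩ del = {}  (empty — regression defined)
  G \ add = {in(p1,t3), in(p2,t2), truck_at(t3,portA)} \ {in(p2,t2)} = {in(p1,t3), truck_at(t3,portA)}
  ∪ pre   = {in(p1,t3), truck_at(t3,portA)} ∪ {pkg_at(p2,portB), truck_at(t2,portB)}
          = {in(p1,t3), pkg_at(p2,portB), truck_at(t2,portB), truck_at(t3,portA)}

== RESULT ==
["in(p1,t3)", "pkg_at(p2,portB)", "truck_at(t2,portB)", "truck_at(t3,portA)"]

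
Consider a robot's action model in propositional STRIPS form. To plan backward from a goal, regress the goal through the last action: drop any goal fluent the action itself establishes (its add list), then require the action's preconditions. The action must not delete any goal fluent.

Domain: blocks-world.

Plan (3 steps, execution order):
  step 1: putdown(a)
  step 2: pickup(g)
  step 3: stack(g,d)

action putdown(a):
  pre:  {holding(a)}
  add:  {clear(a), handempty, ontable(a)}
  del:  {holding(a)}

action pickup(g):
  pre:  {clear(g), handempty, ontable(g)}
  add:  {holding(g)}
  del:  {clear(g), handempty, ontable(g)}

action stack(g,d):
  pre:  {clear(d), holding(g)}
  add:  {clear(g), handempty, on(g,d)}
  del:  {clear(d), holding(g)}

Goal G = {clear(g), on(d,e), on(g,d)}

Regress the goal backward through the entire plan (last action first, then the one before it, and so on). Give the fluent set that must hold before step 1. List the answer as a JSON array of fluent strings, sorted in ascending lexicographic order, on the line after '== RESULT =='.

Regress step by step:
  through step 3 (stack(g,d)): drop {clear(g), on(g,d)}, keep {on(d,e)}, require {clear(d), holding(g)}
    → {clear(d), holding(g), on(d,e)}
  through step 2 (pickup(g)): drop {holding(g)}, keep {clear(d), on(d,e)}, require {clear(g), handempty, ontable(g)}
    → {clear(d), clear(g), handempty, on(d,e), ontable(g)}
  through step 1 (putdown(a)): drop {handempty}, keep {clear(d), clear(g), on(d,e), ontable(g)}, require {holding(a)}
    → {clear(d), clear(g), holding(a), on(d,e), ontable(g)}

== RESULT ==
["clear(d)", "clear(g)", "holding(a)", "on(d,e)", "ontable(g)"]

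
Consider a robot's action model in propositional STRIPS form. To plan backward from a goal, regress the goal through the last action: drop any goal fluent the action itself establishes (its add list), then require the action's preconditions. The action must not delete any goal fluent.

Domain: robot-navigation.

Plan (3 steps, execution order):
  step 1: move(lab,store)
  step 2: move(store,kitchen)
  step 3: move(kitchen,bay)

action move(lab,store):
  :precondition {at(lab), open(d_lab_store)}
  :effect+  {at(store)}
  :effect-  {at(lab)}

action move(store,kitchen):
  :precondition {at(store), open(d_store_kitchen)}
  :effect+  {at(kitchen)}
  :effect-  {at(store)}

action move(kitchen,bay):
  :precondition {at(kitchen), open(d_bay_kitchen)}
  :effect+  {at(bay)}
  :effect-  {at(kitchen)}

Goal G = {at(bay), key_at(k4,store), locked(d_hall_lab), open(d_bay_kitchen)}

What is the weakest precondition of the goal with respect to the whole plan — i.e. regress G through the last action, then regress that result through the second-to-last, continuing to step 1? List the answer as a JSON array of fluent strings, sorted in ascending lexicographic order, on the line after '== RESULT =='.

Work backward from the goal:
  through step 3 (move(kitchen,bay)): drop {at(bay)}, keep {key_at(k4,store), locked(d_hall_lab), open(d_bay_kitchen)}, require {at(kitchen), open(d_bay_kitchen)}
    → {at(kitchen), key_at(k4,store), locked(d_hall_lab), open(d_bay_kitchen)}
  through step 2 (move(store,kitchen)): drop {at(kitchen)}, keep {key_at(k4,store), locked(d_hall_lab), open(d_bay_kitchen)}, require {at(store), open(d_store_kitchen)}
    → {at(store), key_at(k4,store), locked(d_hall_lab), open(d_bay_kitchen), open(d_store_kitchen)}
  through step 1 (move(lab,store)): drop {at(store)}, keep {key_at(k4,store), locked(d_hall_lab), open(d_bay_kitchen), open(d_store_kitchen)}, require {at(lab), open(d_lab_store)}
    → {at(lab), key_at(k4,store), locked(d_hall_lab), open(d_bay_kitchen), open(d_lab_store), open(d_store_kitchen)}

== RESULT ==
["at(lab)", "key_at(k4,store)", "locked(d_hall_lab)", "open(d_bay_kitchen)", "open(d_lab_store)", "open(d_store_kitchen)"]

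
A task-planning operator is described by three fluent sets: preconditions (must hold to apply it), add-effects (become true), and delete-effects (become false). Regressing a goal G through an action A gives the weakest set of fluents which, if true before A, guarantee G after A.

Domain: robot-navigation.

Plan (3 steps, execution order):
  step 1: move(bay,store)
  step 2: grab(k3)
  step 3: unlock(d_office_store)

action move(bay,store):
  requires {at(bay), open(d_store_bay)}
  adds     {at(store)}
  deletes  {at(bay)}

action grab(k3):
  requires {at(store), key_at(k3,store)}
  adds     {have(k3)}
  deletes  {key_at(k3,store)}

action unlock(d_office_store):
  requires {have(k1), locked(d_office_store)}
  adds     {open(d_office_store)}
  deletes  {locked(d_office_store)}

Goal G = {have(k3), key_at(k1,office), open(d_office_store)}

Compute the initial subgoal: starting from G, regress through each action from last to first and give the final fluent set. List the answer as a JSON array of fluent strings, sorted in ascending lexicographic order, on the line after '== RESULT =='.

Work backward from the goal:
  through step 3 (unlock(d_office_store)): drop {open(d_office_store)}, keep {have(k3), key_at(k1,office)}, require {have(k1), locked(d_office_store)}
    → {have(k1), have(k3), key_at(k1,office), locked(d_office_store)}
  through step 2 (grab(k3)): drop {have(k3)}, keep {have(k1), key_at(k1,office), locked(d_office_store)}, require {at(store), key_at(k3,store)}
    → {at(store), have(k1), key_at(k1,office), key_at(k3,store), locked(d_office_store)}
  through step 1 (move(bay,store)): drop {at(store)}, keep {have(k1), key_at(k1,office), key_at(k3,store), locked(d_office_store)}, require {at(bay), open(d_store_bay)}
    → {at(bay), have(k1), key_at(k1,office), key_at(k3,store), locked(d_office_store), open(d_store_bay)}

== RESULT ==
["at(bay)", "have(k1)", "key_at(k1,office)", "key_at(k3,store)", "locked(d_office_store)", "open(d_store_bay)"]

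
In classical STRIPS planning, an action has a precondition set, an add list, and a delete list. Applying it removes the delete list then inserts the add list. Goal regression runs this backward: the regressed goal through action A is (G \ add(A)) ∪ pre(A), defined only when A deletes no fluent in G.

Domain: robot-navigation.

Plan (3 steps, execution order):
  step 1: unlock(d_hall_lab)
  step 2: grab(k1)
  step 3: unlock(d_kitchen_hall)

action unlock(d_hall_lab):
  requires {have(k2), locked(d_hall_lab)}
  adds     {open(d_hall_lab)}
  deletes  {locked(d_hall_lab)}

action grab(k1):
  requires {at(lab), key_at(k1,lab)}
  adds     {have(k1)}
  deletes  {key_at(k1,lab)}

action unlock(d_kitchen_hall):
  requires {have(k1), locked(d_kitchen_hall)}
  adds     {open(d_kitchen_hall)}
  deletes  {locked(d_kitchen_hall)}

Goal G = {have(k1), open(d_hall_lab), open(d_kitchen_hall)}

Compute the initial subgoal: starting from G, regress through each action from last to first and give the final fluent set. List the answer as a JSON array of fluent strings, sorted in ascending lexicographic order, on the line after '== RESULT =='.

Work backward from the goal:
  through step 3 (unlock(d_kitchen_hall)): drop {open(d_kitchen_hall)}, keep {have(k1), open(d_hall_lab)}, require {have(k1), locked(d_kitchen_hall)}
    → {have(k1), locked(d_kitchen_hall), open(d_hall_lab)}
  through step 2 (grab(k1)): drop {have(k1)}, keep {locked(d_kitchen_hall), open(d_hall_lab)}, require {at(lab), key_at(k1,lab)}
    → {at(lab), key_at(k1,lab), locked(d_kitchen_hall), open(d_hall_lab)}
  through step 1 (unlock(d_hall_lab)): drop {open(d_hall_lab)}, keep {at(lab), key_at(k1,lab), locked(d_kitchen_hall)}, require {have(k2), locked(d_hall_lab)}
    → {at(lab), have(k2), key_at(k1,lab), locked(d_hall_lab), locked(d_kitchen_hall)}

== RESULT ==
["at(lab)", "have(k2)", "key_at(k1,lab)", "locked(d_hall_lab)", "locked(d_kitchen_hall)"]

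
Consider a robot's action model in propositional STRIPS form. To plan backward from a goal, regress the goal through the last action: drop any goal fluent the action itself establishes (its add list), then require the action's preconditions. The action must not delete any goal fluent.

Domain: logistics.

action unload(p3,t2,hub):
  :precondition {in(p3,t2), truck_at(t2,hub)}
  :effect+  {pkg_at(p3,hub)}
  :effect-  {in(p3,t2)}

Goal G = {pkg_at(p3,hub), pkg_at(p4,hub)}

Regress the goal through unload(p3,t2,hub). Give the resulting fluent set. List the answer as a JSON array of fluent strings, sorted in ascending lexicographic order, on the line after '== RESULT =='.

Regress:
  G ∩ del = {}  (empty — regression defined)
  G \ add = {pkg_at(p3,hub), pkg_at(p4,hub)} \ {pkg_at(p3,hub)} = {pkg_at(p4,hub)}
  ∪ pre   = {pkg_at(p4,hub)} ∪ {in(p3,t2), truck_at(t2,hub)}
          = {in(p3,t2), pkg_at(p4,hub), truck_at(t2,hub)}

== RESULT ==
["in(p3,t2)", "pkg_at(p4,hub)", "truck_at(t2,hub)"]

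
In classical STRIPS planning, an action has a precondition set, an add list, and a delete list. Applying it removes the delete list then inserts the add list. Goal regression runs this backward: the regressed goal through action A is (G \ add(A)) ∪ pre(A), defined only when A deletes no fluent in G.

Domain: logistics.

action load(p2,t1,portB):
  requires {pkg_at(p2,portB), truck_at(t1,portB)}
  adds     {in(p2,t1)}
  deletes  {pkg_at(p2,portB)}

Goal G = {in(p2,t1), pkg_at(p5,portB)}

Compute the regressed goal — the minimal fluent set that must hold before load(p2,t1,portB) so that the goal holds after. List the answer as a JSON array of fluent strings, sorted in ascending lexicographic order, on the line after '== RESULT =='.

Compute (G \ add) ∪ pre:
  G ∩ del = {}  (empty — regression defined)
  G \ add = {in(p2,t1), pkg_at(p5,portB)} \ {in(p2,t1)} = {pkg_at(p5,portB)}
  ∪ pre   = {pkg_at(p5,portB)} ∪ {pkg_at(p2,portB), truck_at(t1,portB)}
          = {pkg_at(p2,portB), pkg_at(p5,portB), truck_at(t1,portB)}

== RESULT ==
["pkg_at(p2,portB)", "pkg_at(p5,portB)", "truck_at(t1,portB)"]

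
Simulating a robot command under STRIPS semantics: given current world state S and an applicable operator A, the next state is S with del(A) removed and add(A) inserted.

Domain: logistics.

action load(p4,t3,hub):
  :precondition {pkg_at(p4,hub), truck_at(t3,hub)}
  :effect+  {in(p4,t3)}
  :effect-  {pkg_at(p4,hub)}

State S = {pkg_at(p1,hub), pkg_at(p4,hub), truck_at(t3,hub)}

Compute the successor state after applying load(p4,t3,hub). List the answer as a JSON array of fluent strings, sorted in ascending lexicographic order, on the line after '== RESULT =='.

Progress:
  pre ⊆ S: {pkg_at(p4,hub), truck_at(t3,hub)} ⊆ S  — applicable
  S \ del = {pkg_at(p1,hub), truck_at(t3,hub)}
  ∪ add   = {in(p4,t3), pkg_at(p1,hub), truck_at(t3,hub)}

== RESULT ==
["in(p4,t3)", "pkg_at(p1,hub)", "truck_at(t3,hub)"]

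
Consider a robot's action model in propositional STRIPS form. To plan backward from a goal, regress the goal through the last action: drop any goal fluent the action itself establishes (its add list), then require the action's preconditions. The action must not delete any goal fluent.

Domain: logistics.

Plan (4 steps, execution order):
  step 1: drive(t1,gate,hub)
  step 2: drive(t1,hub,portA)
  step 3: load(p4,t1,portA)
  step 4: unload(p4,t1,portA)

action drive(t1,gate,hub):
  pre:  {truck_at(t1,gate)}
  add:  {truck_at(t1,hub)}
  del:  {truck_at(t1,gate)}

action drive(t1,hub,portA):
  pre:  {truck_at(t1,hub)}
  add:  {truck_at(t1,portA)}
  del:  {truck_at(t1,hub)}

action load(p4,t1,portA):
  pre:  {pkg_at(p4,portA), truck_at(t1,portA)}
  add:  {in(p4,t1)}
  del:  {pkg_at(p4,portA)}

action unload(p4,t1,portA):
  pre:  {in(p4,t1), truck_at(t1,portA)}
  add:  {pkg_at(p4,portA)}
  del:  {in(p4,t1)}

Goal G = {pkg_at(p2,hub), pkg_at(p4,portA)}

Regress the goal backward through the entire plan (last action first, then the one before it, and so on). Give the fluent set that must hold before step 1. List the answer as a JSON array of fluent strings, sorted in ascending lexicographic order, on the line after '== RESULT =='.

Regress step by step:
  through step 4 (unload(p4,t1,portA)): drop {pkg_at(p4,portA)}, keep {pkg_at(p2,hub)}, require {in(p4,t1), truck_at(t1,portA)}
    → {in(p4,t1), pkg_at(p2,hub), truck_at(t1,portA)}
  through step 3 (load(p4,t1,portA)): drop {in(p4,t1)}, keep {pkg_at(p2,hub), truck_at(t1,portA)}, require {pkg_at(p4,portA), truck_at(t1,portA)}
    → {pkg_at(p2,hub), pkg_at(p4,portA), truck_at(t1,portA)}
  through step 2 (drive(t1,hub,portA)): drop {truck_at(t1,portA)}, keep {pkg_at(p2,hub), pkg_at(p4,portA)}, require {truck_at(t1,hub)}
    → {pkg_at(p2,hub), pkg_at(p4,portA), truck_at(t1,hub)}
  through step 1 (drive(t1,gate,hub)): drop {truck_at(t1,hub)}, keep {pkg_at(p2,hub), pkg_at(p4,portA)}, require {truck_at(t1,gate)}
    → {pkg_at(p2,hub), pkg_at(p4,portA), truck_at(t1,gate)}

== RESULT ==
["pkg_at(p2,hub)", "pkg_at(p4,portA)", "truck_at(t1,gate)"]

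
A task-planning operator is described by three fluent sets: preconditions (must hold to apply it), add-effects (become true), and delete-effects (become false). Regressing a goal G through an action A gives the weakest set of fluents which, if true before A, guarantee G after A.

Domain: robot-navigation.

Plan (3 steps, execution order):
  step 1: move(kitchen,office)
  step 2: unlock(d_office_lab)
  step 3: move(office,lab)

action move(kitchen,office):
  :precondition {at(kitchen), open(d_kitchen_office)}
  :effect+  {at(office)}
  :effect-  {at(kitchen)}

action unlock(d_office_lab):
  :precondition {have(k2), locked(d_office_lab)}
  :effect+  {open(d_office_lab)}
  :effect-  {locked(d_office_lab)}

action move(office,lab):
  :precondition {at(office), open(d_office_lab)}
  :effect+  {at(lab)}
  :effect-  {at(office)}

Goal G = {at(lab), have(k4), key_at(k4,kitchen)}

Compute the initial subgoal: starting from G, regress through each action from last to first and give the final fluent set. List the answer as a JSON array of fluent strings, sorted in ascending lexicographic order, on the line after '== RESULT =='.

Work backward from the goal:
  through step 3 (move(office,lab)): drop {at(lab)}, keep {have(k4), key_at(k4,kitchen)}, require {at(office), open(d_office_lab)}
    → {at(office), have(k4), key_at(k4,kitchen), open(d_office_lab)}
  through step 2 (unlock(d_office_lab)): drop {open(d_office_lab)}, keep {at(office), have(k4), key_at(k4,kitchen)}, require {have(k2), locked(d_office_lab)}
    → {at(office), have(k2), have(k4), key_at(k4,kitchen), locked(d_office_lab)}
  through step 1 (move(kitchen,office)): drop {at(office)}, keep {have(k2), have(k4), key_at(k4,kitchen), locked(d_office_lab)}, require {at(kitchen), open(d_kitchen_office)}
    → {at(kitchen), have(k2), have(k4), key_at(k4,kitchen), locked(d_office_lab), open(d_kitchen_office)}

== RESULT ==
["at(kitchen)", "have(k2)", "have(k4)", "key_at(k4,kitchen)", "locked(d_office_lab)", "open(d_kitchen_office)"]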